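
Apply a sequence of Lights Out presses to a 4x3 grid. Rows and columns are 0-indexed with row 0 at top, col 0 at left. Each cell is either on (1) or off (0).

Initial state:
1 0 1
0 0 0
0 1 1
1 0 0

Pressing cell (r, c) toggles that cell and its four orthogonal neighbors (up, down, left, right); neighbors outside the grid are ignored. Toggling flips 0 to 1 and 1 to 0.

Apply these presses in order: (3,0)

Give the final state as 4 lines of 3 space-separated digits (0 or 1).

After press 1 at (3,0):
1 0 1
0 0 0
1 1 1
0 1 0

Answer: 1 0 1
0 0 0
1 1 1
0 1 0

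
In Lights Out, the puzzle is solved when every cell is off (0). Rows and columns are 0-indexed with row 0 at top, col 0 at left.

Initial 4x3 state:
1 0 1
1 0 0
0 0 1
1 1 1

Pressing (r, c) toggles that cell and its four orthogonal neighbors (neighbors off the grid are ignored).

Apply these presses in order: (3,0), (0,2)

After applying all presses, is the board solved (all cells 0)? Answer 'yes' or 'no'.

After press 1 at (3,0):
1 0 1
1 0 0
1 0 1
0 0 1

After press 2 at (0,2):
1 1 0
1 0 1
1 0 1
0 0 1

Lights still on: 7

Answer: no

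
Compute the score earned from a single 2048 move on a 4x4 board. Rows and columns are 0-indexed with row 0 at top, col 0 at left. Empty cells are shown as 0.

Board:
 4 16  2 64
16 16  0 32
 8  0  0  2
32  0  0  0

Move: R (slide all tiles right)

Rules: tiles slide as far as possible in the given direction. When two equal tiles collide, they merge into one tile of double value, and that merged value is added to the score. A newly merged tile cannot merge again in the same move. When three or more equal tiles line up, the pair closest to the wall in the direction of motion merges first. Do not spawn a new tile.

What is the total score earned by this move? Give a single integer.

Slide right:
row 0: [4, 16, 2, 64] -> [4, 16, 2, 64]  score +0 (running 0)
row 1: [16, 16, 0, 32] -> [0, 0, 32, 32]  score +32 (running 32)
row 2: [8, 0, 0, 2] -> [0, 0, 8, 2]  score +0 (running 32)
row 3: [32, 0, 0, 0] -> [0, 0, 0, 32]  score +0 (running 32)
Board after move:
 4 16  2 64
 0  0 32 32
 0  0  8  2
 0  0  0 32

Answer: 32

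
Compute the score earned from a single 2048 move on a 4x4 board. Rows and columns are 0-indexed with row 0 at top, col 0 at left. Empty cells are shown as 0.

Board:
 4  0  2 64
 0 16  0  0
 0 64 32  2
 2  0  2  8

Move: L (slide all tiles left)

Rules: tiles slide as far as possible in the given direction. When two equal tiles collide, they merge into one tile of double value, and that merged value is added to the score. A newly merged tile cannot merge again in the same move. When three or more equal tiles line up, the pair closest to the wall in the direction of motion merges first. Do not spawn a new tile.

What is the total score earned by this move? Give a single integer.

Answer: 4

Derivation:
Slide left:
row 0: [4, 0, 2, 64] -> [4, 2, 64, 0]  score +0 (running 0)
row 1: [0, 16, 0, 0] -> [16, 0, 0, 0]  score +0 (running 0)
row 2: [0, 64, 32, 2] -> [64, 32, 2, 0]  score +0 (running 0)
row 3: [2, 0, 2, 8] -> [4, 8, 0, 0]  score +4 (running 4)
Board after move:
 4  2 64  0
16  0  0  0
64 32  2  0
 4  8  0  0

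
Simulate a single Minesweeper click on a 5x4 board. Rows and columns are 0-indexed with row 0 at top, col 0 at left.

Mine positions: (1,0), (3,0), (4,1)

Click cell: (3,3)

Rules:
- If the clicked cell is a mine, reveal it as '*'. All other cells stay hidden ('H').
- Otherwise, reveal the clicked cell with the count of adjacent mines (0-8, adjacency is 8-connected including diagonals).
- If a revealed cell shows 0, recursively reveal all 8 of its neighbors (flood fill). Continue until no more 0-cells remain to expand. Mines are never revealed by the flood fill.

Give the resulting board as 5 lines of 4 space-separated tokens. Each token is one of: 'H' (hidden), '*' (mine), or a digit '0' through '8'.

H 1 0 0
H 1 0 0
H 2 0 0
H 2 1 0
H H 1 0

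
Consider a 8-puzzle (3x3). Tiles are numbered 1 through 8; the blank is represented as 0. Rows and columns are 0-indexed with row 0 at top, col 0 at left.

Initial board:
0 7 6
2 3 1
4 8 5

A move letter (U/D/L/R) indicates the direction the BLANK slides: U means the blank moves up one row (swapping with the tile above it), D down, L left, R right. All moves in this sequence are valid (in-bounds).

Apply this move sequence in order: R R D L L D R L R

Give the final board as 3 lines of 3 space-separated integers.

After move 1 (R):
7 0 6
2 3 1
4 8 5

After move 2 (R):
7 6 0
2 3 1
4 8 5

After move 3 (D):
7 6 1
2 3 0
4 8 5

After move 4 (L):
7 6 1
2 0 3
4 8 5

After move 5 (L):
7 6 1
0 2 3
4 8 5

After move 6 (D):
7 6 1
4 2 3
0 8 5

After move 7 (R):
7 6 1
4 2 3
8 0 5

After move 8 (L):
7 6 1
4 2 3
0 8 5

After move 9 (R):
7 6 1
4 2 3
8 0 5

Answer: 7 6 1
4 2 3
8 0 5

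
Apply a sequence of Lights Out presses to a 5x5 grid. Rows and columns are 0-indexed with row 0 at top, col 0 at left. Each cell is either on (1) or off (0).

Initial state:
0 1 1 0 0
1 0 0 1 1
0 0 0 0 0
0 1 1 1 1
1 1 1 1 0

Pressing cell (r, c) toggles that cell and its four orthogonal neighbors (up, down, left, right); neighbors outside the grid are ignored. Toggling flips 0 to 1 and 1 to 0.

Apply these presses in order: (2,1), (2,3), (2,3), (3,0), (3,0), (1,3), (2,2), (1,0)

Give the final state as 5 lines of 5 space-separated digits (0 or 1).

Answer: 1 1 1 1 0
0 0 0 0 0
0 0 0 0 0
0 0 0 1 1
1 1 1 1 0

Derivation:
After press 1 at (2,1):
0 1 1 0 0
1 1 0 1 1
1 1 1 0 0
0 0 1 1 1
1 1 1 1 0

After press 2 at (2,3):
0 1 1 0 0
1 1 0 0 1
1 1 0 1 1
0 0 1 0 1
1 1 1 1 0

After press 3 at (2,3):
0 1 1 0 0
1 1 0 1 1
1 1 1 0 0
0 0 1 1 1
1 1 1 1 0

After press 4 at (3,0):
0 1 1 0 0
1 1 0 1 1
0 1 1 0 0
1 1 1 1 1
0 1 1 1 0

After press 5 at (3,0):
0 1 1 0 0
1 1 0 1 1
1 1 1 0 0
0 0 1 1 1
1 1 1 1 0

After press 6 at (1,3):
0 1 1 1 0
1 1 1 0 0
1 1 1 1 0
0 0 1 1 1
1 1 1 1 0

After press 7 at (2,2):
0 1 1 1 0
1 1 0 0 0
1 0 0 0 0
0 0 0 1 1
1 1 1 1 0

After press 8 at (1,0):
1 1 1 1 0
0 0 0 0 0
0 0 0 0 0
0 0 0 1 1
1 1 1 1 0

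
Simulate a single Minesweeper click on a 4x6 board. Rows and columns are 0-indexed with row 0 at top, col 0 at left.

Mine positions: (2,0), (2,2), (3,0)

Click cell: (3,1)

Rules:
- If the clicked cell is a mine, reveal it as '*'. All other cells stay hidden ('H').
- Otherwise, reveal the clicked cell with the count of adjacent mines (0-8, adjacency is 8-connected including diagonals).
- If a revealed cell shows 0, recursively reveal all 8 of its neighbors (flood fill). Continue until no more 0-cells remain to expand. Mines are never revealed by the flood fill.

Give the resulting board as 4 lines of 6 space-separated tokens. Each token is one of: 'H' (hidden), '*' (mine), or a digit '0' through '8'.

H H H H H H
H H H H H H
H H H H H H
H 3 H H H H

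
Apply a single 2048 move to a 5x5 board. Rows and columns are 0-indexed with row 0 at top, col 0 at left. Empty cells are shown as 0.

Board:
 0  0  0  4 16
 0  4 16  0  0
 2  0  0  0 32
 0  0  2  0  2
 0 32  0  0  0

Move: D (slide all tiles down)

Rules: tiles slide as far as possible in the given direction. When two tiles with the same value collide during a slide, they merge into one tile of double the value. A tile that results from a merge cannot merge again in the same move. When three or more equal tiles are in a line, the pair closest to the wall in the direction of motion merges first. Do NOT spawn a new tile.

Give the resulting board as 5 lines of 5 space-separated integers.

Slide down:
col 0: [0, 0, 2, 0, 0] -> [0, 0, 0, 0, 2]
col 1: [0, 4, 0, 0, 32] -> [0, 0, 0, 4, 32]
col 2: [0, 16, 0, 2, 0] -> [0, 0, 0, 16, 2]
col 3: [4, 0, 0, 0, 0] -> [0, 0, 0, 0, 4]
col 4: [16, 0, 32, 2, 0] -> [0, 0, 16, 32, 2]

Answer:  0  0  0  0  0
 0  0  0  0  0
 0  0  0  0 16
 0  4 16  0 32
 2 32  2  4  2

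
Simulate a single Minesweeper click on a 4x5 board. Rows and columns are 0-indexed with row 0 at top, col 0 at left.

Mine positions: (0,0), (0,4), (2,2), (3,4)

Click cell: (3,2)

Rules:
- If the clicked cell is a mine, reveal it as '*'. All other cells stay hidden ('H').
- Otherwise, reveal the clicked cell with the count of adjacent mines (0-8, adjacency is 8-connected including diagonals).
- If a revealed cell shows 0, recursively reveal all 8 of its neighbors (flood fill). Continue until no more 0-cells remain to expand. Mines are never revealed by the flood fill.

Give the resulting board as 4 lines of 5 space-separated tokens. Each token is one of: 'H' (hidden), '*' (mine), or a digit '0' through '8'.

H H H H H
H H H H H
H H H H H
H H 1 H H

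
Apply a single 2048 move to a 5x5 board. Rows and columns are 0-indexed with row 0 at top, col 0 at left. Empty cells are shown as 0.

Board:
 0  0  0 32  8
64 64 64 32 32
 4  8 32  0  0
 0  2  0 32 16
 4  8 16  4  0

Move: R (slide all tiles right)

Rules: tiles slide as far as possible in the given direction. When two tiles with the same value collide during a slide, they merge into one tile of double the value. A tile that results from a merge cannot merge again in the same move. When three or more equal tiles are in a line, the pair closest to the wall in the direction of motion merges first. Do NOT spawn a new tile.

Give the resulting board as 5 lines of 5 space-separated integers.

Answer:   0   0   0  32   8
  0   0  64 128  64
  0   0   4   8  32
  0   0   2  32  16
  0   4   8  16   4

Derivation:
Slide right:
row 0: [0, 0, 0, 32, 8] -> [0, 0, 0, 32, 8]
row 1: [64, 64, 64, 32, 32] -> [0, 0, 64, 128, 64]
row 2: [4, 8, 32, 0, 0] -> [0, 0, 4, 8, 32]
row 3: [0, 2, 0, 32, 16] -> [0, 0, 2, 32, 16]
row 4: [4, 8, 16, 4, 0] -> [0, 4, 8, 16, 4]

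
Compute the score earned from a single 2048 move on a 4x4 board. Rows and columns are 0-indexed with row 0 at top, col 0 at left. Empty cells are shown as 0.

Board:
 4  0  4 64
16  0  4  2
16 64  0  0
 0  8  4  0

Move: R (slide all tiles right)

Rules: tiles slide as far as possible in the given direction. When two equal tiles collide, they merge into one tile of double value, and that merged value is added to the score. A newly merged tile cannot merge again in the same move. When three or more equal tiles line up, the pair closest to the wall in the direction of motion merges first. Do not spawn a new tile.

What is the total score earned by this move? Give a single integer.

Answer: 8

Derivation:
Slide right:
row 0: [4, 0, 4, 64] -> [0, 0, 8, 64]  score +8 (running 8)
row 1: [16, 0, 4, 2] -> [0, 16, 4, 2]  score +0 (running 8)
row 2: [16, 64, 0, 0] -> [0, 0, 16, 64]  score +0 (running 8)
row 3: [0, 8, 4, 0] -> [0, 0, 8, 4]  score +0 (running 8)
Board after move:
 0  0  8 64
 0 16  4  2
 0  0 16 64
 0  0  8  4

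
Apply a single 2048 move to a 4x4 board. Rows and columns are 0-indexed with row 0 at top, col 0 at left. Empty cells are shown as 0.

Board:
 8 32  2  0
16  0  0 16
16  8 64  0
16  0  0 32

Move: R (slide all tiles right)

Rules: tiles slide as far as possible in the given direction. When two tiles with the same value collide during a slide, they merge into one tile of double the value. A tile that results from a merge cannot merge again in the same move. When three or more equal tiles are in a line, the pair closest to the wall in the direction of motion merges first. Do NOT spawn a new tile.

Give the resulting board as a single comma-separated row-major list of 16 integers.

Answer: 0, 8, 32, 2, 0, 0, 0, 32, 0, 16, 8, 64, 0, 0, 16, 32

Derivation:
Slide right:
row 0: [8, 32, 2, 0] -> [0, 8, 32, 2]
row 1: [16, 0, 0, 16] -> [0, 0, 0, 32]
row 2: [16, 8, 64, 0] -> [0, 16, 8, 64]
row 3: [16, 0, 0, 32] -> [0, 0, 16, 32]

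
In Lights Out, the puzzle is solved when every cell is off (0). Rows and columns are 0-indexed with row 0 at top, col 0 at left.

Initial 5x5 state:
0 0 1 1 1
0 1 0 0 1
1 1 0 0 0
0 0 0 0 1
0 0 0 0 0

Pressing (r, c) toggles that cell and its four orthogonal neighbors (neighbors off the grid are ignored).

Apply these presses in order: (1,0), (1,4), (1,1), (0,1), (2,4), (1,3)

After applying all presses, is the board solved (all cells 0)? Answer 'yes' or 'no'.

After press 1 at (1,0):
1 0 1 1 1
1 0 0 0 1
0 1 0 0 0
0 0 0 0 1
0 0 0 0 0

After press 2 at (1,4):
1 0 1 1 0
1 0 0 1 0
0 1 0 0 1
0 0 0 0 1
0 0 0 0 0

After press 3 at (1,1):
1 1 1 1 0
0 1 1 1 0
0 0 0 0 1
0 0 0 0 1
0 0 0 0 0

After press 4 at (0,1):
0 0 0 1 0
0 0 1 1 0
0 0 0 0 1
0 0 0 0 1
0 0 0 0 0

After press 5 at (2,4):
0 0 0 1 0
0 0 1 1 1
0 0 0 1 0
0 0 0 0 0
0 0 0 0 0

After press 6 at (1,3):
0 0 0 0 0
0 0 0 0 0
0 0 0 0 0
0 0 0 0 0
0 0 0 0 0

Lights still on: 0

Answer: yes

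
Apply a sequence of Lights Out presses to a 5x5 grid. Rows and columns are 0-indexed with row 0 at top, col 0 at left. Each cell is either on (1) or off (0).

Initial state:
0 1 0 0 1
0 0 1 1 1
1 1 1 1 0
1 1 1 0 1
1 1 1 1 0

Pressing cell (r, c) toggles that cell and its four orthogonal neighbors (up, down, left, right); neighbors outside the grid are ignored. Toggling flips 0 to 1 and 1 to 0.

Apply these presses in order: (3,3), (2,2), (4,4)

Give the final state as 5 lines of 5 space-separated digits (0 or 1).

Answer: 0 1 0 0 1
0 0 0 1 1
1 0 0 1 0
1 1 1 1 1
1 1 1 1 1

Derivation:
After press 1 at (3,3):
0 1 0 0 1
0 0 1 1 1
1 1 1 0 0
1 1 0 1 0
1 1 1 0 0

After press 2 at (2,2):
0 1 0 0 1
0 0 0 1 1
1 0 0 1 0
1 1 1 1 0
1 1 1 0 0

After press 3 at (4,4):
0 1 0 0 1
0 0 0 1 1
1 0 0 1 0
1 1 1 1 1
1 1 1 1 1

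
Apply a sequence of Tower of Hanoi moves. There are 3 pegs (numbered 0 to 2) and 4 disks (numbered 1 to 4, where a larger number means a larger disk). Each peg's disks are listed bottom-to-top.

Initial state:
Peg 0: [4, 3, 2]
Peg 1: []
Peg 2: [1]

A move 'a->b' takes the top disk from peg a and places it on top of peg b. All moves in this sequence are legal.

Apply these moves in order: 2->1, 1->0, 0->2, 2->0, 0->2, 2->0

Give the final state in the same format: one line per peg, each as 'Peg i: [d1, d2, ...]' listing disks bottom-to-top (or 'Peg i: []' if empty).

After move 1 (2->1):
Peg 0: [4, 3, 2]
Peg 1: [1]
Peg 2: []

After move 2 (1->0):
Peg 0: [4, 3, 2, 1]
Peg 1: []
Peg 2: []

After move 3 (0->2):
Peg 0: [4, 3, 2]
Peg 1: []
Peg 2: [1]

After move 4 (2->0):
Peg 0: [4, 3, 2, 1]
Peg 1: []
Peg 2: []

After move 5 (0->2):
Peg 0: [4, 3, 2]
Peg 1: []
Peg 2: [1]

After move 6 (2->0):
Peg 0: [4, 3, 2, 1]
Peg 1: []
Peg 2: []

Answer: Peg 0: [4, 3, 2, 1]
Peg 1: []
Peg 2: []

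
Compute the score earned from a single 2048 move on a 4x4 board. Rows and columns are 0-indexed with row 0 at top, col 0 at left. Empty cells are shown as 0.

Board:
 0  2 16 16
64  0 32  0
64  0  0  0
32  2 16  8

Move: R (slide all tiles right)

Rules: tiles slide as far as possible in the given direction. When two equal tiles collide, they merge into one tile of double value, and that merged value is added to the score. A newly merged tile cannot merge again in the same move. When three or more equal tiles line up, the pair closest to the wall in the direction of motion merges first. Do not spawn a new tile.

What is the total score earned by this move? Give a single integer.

Slide right:
row 0: [0, 2, 16, 16] -> [0, 0, 2, 32]  score +32 (running 32)
row 1: [64, 0, 32, 0] -> [0, 0, 64, 32]  score +0 (running 32)
row 2: [64, 0, 0, 0] -> [0, 0, 0, 64]  score +0 (running 32)
row 3: [32, 2, 16, 8] -> [32, 2, 16, 8]  score +0 (running 32)
Board after move:
 0  0  2 32
 0  0 64 32
 0  0  0 64
32  2 16  8

Answer: 32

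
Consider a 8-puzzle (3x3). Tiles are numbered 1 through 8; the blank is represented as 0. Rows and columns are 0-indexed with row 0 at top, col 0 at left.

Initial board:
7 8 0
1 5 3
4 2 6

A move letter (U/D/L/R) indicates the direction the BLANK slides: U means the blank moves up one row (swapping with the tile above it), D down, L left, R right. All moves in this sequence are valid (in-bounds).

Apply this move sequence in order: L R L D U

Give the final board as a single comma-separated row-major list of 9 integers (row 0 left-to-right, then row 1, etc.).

After move 1 (L):
7 0 8
1 5 3
4 2 6

After move 2 (R):
7 8 0
1 5 3
4 2 6

After move 3 (L):
7 0 8
1 5 3
4 2 6

After move 4 (D):
7 5 8
1 0 3
4 2 6

After move 5 (U):
7 0 8
1 5 3
4 2 6

Answer: 7, 0, 8, 1, 5, 3, 4, 2, 6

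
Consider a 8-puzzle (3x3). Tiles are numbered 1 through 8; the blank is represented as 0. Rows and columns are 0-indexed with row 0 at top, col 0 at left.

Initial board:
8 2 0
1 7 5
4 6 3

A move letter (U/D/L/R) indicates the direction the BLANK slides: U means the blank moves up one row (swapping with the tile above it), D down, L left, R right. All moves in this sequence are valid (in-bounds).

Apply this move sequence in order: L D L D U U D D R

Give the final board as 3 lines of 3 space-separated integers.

After move 1 (L):
8 0 2
1 7 5
4 6 3

After move 2 (D):
8 7 2
1 0 5
4 6 3

After move 3 (L):
8 7 2
0 1 5
4 6 3

After move 4 (D):
8 7 2
4 1 5
0 6 3

After move 5 (U):
8 7 2
0 1 5
4 6 3

After move 6 (U):
0 7 2
8 1 5
4 6 3

After move 7 (D):
8 7 2
0 1 5
4 6 3

After move 8 (D):
8 7 2
4 1 5
0 6 3

After move 9 (R):
8 7 2
4 1 5
6 0 3

Answer: 8 7 2
4 1 5
6 0 3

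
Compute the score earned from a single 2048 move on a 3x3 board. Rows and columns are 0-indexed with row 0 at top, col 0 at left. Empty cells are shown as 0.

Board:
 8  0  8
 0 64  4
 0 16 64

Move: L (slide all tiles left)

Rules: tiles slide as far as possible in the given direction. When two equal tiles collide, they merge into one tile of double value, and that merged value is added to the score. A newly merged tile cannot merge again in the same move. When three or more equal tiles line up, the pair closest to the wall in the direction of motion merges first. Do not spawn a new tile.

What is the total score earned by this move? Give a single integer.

Answer: 16

Derivation:
Slide left:
row 0: [8, 0, 8] -> [16, 0, 0]  score +16 (running 16)
row 1: [0, 64, 4] -> [64, 4, 0]  score +0 (running 16)
row 2: [0, 16, 64] -> [16, 64, 0]  score +0 (running 16)
Board after move:
16  0  0
64  4  0
16 64  0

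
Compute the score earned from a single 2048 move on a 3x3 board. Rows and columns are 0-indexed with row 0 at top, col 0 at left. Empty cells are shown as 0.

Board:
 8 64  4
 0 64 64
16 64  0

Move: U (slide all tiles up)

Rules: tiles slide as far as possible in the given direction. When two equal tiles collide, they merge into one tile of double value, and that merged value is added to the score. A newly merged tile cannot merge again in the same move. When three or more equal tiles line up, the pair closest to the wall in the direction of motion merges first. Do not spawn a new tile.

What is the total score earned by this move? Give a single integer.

Answer: 128

Derivation:
Slide up:
col 0: [8, 0, 16] -> [8, 16, 0]  score +0 (running 0)
col 1: [64, 64, 64] -> [128, 64, 0]  score +128 (running 128)
col 2: [4, 64, 0] -> [4, 64, 0]  score +0 (running 128)
Board after move:
  8 128   4
 16  64  64
  0   0   0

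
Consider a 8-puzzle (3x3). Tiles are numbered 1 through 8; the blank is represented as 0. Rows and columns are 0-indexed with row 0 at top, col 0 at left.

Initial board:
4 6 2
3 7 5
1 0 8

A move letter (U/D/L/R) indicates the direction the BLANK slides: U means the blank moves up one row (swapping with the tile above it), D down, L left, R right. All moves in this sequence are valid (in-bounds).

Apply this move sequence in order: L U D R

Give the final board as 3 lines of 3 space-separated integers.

Answer: 4 6 2
3 7 5
1 0 8

Derivation:
After move 1 (L):
4 6 2
3 7 5
0 1 8

After move 2 (U):
4 6 2
0 7 5
3 1 8

After move 3 (D):
4 6 2
3 7 5
0 1 8

After move 4 (R):
4 6 2
3 7 5
1 0 8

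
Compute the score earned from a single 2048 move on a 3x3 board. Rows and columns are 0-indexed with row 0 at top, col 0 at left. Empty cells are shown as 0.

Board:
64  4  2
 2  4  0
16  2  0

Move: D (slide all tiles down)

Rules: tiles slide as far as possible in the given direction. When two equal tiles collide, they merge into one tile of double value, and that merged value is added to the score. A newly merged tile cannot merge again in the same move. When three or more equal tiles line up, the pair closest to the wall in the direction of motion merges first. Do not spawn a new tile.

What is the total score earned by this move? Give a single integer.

Answer: 8

Derivation:
Slide down:
col 0: [64, 2, 16] -> [64, 2, 16]  score +0 (running 0)
col 1: [4, 4, 2] -> [0, 8, 2]  score +8 (running 8)
col 2: [2, 0, 0] -> [0, 0, 2]  score +0 (running 8)
Board after move:
64  0  0
 2  8  0
16  2  2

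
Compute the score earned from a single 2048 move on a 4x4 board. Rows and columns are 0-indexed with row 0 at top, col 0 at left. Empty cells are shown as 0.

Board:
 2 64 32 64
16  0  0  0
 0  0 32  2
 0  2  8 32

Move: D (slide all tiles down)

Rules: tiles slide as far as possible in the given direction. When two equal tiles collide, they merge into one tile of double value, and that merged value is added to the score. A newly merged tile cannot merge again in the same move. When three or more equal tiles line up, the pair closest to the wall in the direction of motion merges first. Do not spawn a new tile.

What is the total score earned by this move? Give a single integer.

Slide down:
col 0: [2, 16, 0, 0] -> [0, 0, 2, 16]  score +0 (running 0)
col 1: [64, 0, 0, 2] -> [0, 0, 64, 2]  score +0 (running 0)
col 2: [32, 0, 32, 8] -> [0, 0, 64, 8]  score +64 (running 64)
col 3: [64, 0, 2, 32] -> [0, 64, 2, 32]  score +0 (running 64)
Board after move:
 0  0  0  0
 0  0  0 64
 2 64 64  2
16  2  8 32

Answer: 64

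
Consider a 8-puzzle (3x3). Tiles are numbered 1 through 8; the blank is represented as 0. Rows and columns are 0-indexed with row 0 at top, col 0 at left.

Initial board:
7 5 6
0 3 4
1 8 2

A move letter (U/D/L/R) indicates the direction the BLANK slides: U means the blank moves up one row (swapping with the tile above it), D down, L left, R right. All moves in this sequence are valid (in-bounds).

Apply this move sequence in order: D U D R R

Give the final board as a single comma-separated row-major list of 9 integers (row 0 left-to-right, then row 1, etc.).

Answer: 7, 5, 6, 1, 3, 4, 8, 2, 0

Derivation:
After move 1 (D):
7 5 6
1 3 4
0 8 2

After move 2 (U):
7 5 6
0 3 4
1 8 2

After move 3 (D):
7 5 6
1 3 4
0 8 2

After move 4 (R):
7 5 6
1 3 4
8 0 2

After move 5 (R):
7 5 6
1 3 4
8 2 0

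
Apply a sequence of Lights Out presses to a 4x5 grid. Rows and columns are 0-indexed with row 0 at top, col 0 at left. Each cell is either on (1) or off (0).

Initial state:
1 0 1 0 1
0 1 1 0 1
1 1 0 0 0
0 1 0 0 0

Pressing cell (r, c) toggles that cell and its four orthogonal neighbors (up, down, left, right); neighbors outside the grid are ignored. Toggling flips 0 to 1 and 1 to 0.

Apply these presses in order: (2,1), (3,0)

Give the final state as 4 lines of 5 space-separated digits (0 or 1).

After press 1 at (2,1):
1 0 1 0 1
0 0 1 0 1
0 0 1 0 0
0 0 0 0 0

After press 2 at (3,0):
1 0 1 0 1
0 0 1 0 1
1 0 1 0 0
1 1 0 0 0

Answer: 1 0 1 0 1
0 0 1 0 1
1 0 1 0 0
1 1 0 0 0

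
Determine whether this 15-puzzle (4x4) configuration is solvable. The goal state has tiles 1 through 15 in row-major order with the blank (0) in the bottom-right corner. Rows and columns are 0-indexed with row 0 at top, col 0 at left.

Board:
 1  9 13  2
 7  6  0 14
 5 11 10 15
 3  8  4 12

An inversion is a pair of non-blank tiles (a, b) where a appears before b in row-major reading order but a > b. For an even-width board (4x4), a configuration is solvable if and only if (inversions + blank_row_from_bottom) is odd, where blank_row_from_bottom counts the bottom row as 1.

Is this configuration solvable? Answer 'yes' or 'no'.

Answer: no

Derivation:
Inversions: 45
Blank is in row 1 (0-indexed from top), which is row 3 counting from the bottom (bottom = 1).
45 + 3 = 48, which is even, so the puzzle is not solvable.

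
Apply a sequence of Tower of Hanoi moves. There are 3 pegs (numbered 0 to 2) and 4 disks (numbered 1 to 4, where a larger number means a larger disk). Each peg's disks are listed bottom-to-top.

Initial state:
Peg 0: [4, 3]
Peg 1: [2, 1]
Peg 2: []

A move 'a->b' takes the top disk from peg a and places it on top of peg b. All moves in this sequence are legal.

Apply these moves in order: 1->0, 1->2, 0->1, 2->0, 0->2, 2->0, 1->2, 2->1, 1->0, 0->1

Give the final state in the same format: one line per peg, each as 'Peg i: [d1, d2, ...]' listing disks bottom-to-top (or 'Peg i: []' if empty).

Answer: Peg 0: [4, 3, 2]
Peg 1: [1]
Peg 2: []

Derivation:
After move 1 (1->0):
Peg 0: [4, 3, 1]
Peg 1: [2]
Peg 2: []

After move 2 (1->2):
Peg 0: [4, 3, 1]
Peg 1: []
Peg 2: [2]

After move 3 (0->1):
Peg 0: [4, 3]
Peg 1: [1]
Peg 2: [2]

After move 4 (2->0):
Peg 0: [4, 3, 2]
Peg 1: [1]
Peg 2: []

After move 5 (0->2):
Peg 0: [4, 3]
Peg 1: [1]
Peg 2: [2]

After move 6 (2->0):
Peg 0: [4, 3, 2]
Peg 1: [1]
Peg 2: []

After move 7 (1->2):
Peg 0: [4, 3, 2]
Peg 1: []
Peg 2: [1]

After move 8 (2->1):
Peg 0: [4, 3, 2]
Peg 1: [1]
Peg 2: []

After move 9 (1->0):
Peg 0: [4, 3, 2, 1]
Peg 1: []
Peg 2: []

After move 10 (0->1):
Peg 0: [4, 3, 2]
Peg 1: [1]
Peg 2: []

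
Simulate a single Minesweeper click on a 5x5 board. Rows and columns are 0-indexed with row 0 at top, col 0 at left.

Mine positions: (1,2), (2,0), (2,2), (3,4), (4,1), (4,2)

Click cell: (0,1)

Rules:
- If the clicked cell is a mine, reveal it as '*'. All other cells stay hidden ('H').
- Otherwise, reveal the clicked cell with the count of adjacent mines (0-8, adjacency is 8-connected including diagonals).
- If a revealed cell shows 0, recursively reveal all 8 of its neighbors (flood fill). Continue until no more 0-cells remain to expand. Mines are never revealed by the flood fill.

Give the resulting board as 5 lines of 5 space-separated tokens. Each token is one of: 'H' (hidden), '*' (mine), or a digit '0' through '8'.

H 1 H H H
H H H H H
H H H H H
H H H H H
H H H H H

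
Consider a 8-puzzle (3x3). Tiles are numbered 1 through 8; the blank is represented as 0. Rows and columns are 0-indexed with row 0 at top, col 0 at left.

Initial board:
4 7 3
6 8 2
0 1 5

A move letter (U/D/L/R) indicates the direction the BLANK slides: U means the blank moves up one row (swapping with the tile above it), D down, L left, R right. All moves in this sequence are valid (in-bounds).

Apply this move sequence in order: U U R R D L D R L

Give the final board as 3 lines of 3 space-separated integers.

After move 1 (U):
4 7 3
0 8 2
6 1 5

After move 2 (U):
0 7 3
4 8 2
6 1 5

After move 3 (R):
7 0 3
4 8 2
6 1 5

After move 4 (R):
7 3 0
4 8 2
6 1 5

After move 5 (D):
7 3 2
4 8 0
6 1 5

After move 6 (L):
7 3 2
4 0 8
6 1 5

After move 7 (D):
7 3 2
4 1 8
6 0 5

After move 8 (R):
7 3 2
4 1 8
6 5 0

After move 9 (L):
7 3 2
4 1 8
6 0 5

Answer: 7 3 2
4 1 8
6 0 5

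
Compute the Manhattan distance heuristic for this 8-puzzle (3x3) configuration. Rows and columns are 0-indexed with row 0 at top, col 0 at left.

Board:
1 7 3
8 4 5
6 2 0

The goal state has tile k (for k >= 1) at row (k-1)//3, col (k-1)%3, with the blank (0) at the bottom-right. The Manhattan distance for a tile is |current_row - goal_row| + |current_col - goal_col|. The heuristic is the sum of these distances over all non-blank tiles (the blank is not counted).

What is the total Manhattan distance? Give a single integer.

Tile 1: (0,0)->(0,0) = 0
Tile 7: (0,1)->(2,0) = 3
Tile 3: (0,2)->(0,2) = 0
Tile 8: (1,0)->(2,1) = 2
Tile 4: (1,1)->(1,0) = 1
Tile 5: (1,2)->(1,1) = 1
Tile 6: (2,0)->(1,2) = 3
Tile 2: (2,1)->(0,1) = 2
Sum: 0 + 3 + 0 + 2 + 1 + 1 + 3 + 2 = 12

Answer: 12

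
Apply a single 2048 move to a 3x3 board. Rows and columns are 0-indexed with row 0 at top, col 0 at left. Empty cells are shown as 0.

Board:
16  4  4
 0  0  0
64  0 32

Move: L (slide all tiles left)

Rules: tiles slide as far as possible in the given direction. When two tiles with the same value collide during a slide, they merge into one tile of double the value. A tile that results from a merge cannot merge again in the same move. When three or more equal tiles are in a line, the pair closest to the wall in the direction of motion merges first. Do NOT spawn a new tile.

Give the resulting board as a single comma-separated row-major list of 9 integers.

Slide left:
row 0: [16, 4, 4] -> [16, 8, 0]
row 1: [0, 0, 0] -> [0, 0, 0]
row 2: [64, 0, 32] -> [64, 32, 0]

Answer: 16, 8, 0, 0, 0, 0, 64, 32, 0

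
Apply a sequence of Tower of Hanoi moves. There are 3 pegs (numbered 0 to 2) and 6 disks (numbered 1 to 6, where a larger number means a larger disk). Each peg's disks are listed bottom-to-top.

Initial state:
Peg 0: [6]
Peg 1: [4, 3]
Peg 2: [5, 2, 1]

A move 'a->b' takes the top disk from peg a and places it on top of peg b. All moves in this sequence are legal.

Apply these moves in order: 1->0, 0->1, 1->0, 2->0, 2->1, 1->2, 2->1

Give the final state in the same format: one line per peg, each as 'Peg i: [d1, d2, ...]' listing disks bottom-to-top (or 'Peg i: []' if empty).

Answer: Peg 0: [6, 3, 1]
Peg 1: [4, 2]
Peg 2: [5]

Derivation:
After move 1 (1->0):
Peg 0: [6, 3]
Peg 1: [4]
Peg 2: [5, 2, 1]

After move 2 (0->1):
Peg 0: [6]
Peg 1: [4, 3]
Peg 2: [5, 2, 1]

After move 3 (1->0):
Peg 0: [6, 3]
Peg 1: [4]
Peg 2: [5, 2, 1]

After move 4 (2->0):
Peg 0: [6, 3, 1]
Peg 1: [4]
Peg 2: [5, 2]

After move 5 (2->1):
Peg 0: [6, 3, 1]
Peg 1: [4, 2]
Peg 2: [5]

After move 6 (1->2):
Peg 0: [6, 3, 1]
Peg 1: [4]
Peg 2: [5, 2]

After move 7 (2->1):
Peg 0: [6, 3, 1]
Peg 1: [4, 2]
Peg 2: [5]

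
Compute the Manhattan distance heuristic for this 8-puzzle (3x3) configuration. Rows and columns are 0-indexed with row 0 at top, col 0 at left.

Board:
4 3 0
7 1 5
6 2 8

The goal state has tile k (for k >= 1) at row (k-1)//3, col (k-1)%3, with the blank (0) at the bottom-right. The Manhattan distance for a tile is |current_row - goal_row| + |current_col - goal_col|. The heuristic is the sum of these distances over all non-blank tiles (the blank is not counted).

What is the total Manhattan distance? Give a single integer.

Answer: 12

Derivation:
Tile 4: at (0,0), goal (1,0), distance |0-1|+|0-0| = 1
Tile 3: at (0,1), goal (0,2), distance |0-0|+|1-2| = 1
Tile 7: at (1,0), goal (2,0), distance |1-2|+|0-0| = 1
Tile 1: at (1,1), goal (0,0), distance |1-0|+|1-0| = 2
Tile 5: at (1,2), goal (1,1), distance |1-1|+|2-1| = 1
Tile 6: at (2,0), goal (1,2), distance |2-1|+|0-2| = 3
Tile 2: at (2,1), goal (0,1), distance |2-0|+|1-1| = 2
Tile 8: at (2,2), goal (2,1), distance |2-2|+|2-1| = 1
Sum: 1 + 1 + 1 + 2 + 1 + 3 + 2 + 1 = 12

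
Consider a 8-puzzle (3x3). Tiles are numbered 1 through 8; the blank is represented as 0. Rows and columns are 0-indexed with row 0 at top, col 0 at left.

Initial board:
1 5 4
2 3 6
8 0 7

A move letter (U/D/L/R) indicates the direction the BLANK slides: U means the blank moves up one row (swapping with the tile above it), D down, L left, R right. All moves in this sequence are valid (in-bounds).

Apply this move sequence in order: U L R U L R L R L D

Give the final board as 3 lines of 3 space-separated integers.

After move 1 (U):
1 5 4
2 0 6
8 3 7

After move 2 (L):
1 5 4
0 2 6
8 3 7

After move 3 (R):
1 5 4
2 0 6
8 3 7

After move 4 (U):
1 0 4
2 5 6
8 3 7

After move 5 (L):
0 1 4
2 5 6
8 3 7

After move 6 (R):
1 0 4
2 5 6
8 3 7

After move 7 (L):
0 1 4
2 5 6
8 3 7

After move 8 (R):
1 0 4
2 5 6
8 3 7

After move 9 (L):
0 1 4
2 5 6
8 3 7

After move 10 (D):
2 1 4
0 5 6
8 3 7

Answer: 2 1 4
0 5 6
8 3 7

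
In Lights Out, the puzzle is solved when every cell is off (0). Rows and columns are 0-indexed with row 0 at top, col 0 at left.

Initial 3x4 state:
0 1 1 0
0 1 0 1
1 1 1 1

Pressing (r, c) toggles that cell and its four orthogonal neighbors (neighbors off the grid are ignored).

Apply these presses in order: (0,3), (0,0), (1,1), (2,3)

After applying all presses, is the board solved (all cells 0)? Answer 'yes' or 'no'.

After press 1 at (0,3):
0 1 0 1
0 1 0 0
1 1 1 1

After press 2 at (0,0):
1 0 0 1
1 1 0 0
1 1 1 1

After press 3 at (1,1):
1 1 0 1
0 0 1 0
1 0 1 1

After press 4 at (2,3):
1 1 0 1
0 0 1 1
1 0 0 0

Lights still on: 6

Answer: no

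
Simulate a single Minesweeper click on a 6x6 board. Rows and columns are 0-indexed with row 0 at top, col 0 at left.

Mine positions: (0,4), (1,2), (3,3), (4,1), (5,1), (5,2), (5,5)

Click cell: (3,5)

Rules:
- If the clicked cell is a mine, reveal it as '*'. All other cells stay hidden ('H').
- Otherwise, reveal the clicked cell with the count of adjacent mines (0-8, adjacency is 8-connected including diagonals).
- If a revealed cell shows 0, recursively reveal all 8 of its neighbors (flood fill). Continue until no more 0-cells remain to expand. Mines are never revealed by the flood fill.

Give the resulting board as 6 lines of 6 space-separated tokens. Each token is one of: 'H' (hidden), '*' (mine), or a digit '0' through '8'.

H H H H H H
H H H H 1 1
H H H H 1 0
H H H H 1 0
H H H H 2 1
H H H H H H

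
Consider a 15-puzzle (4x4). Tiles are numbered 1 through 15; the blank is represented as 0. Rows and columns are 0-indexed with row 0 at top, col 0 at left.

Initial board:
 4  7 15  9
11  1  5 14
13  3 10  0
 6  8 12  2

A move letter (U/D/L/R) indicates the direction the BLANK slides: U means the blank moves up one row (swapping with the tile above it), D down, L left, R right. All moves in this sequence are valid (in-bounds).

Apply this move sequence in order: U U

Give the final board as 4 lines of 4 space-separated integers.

After move 1 (U):
 4  7 15  9
11  1  5  0
13  3 10 14
 6  8 12  2

After move 2 (U):
 4  7 15  0
11  1  5  9
13  3 10 14
 6  8 12  2

Answer:  4  7 15  0
11  1  5  9
13  3 10 14
 6  8 12  2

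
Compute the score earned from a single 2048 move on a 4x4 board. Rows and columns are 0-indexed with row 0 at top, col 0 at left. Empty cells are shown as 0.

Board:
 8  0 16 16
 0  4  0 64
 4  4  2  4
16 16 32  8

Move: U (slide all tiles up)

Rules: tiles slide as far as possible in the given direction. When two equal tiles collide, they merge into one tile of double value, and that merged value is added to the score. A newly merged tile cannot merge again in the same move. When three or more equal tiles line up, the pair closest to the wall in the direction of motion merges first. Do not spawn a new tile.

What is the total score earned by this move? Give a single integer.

Slide up:
col 0: [8, 0, 4, 16] -> [8, 4, 16, 0]  score +0 (running 0)
col 1: [0, 4, 4, 16] -> [8, 16, 0, 0]  score +8 (running 8)
col 2: [16, 0, 2, 32] -> [16, 2, 32, 0]  score +0 (running 8)
col 3: [16, 64, 4, 8] -> [16, 64, 4, 8]  score +0 (running 8)
Board after move:
 8  8 16 16
 4 16  2 64
16  0 32  4
 0  0  0  8

Answer: 8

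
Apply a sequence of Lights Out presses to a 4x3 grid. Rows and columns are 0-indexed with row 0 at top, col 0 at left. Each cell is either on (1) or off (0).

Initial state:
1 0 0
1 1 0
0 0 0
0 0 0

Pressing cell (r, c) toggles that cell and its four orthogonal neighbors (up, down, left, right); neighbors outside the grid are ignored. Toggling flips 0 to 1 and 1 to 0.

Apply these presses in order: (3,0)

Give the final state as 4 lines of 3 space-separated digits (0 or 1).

After press 1 at (3,0):
1 0 0
1 1 0
1 0 0
1 1 0

Answer: 1 0 0
1 1 0
1 0 0
1 1 0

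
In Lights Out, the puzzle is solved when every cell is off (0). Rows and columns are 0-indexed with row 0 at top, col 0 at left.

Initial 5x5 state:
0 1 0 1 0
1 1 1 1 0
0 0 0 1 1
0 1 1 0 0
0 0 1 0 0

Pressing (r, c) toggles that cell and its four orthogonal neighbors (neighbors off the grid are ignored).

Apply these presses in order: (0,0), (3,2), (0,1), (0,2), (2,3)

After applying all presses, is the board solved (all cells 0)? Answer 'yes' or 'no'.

After press 1 at (0,0):
1 0 0 1 0
0 1 1 1 0
0 0 0 1 1
0 1 1 0 0
0 0 1 0 0

After press 2 at (3,2):
1 0 0 1 0
0 1 1 1 0
0 0 1 1 1
0 0 0 1 0
0 0 0 0 0

After press 3 at (0,1):
0 1 1 1 0
0 0 1 1 0
0 0 1 1 1
0 0 0 1 0
0 0 0 0 0

After press 4 at (0,2):
0 0 0 0 0
0 0 0 1 0
0 0 1 1 1
0 0 0 1 0
0 0 0 0 0

After press 5 at (2,3):
0 0 0 0 0
0 0 0 0 0
0 0 0 0 0
0 0 0 0 0
0 0 0 0 0

Lights still on: 0

Answer: yes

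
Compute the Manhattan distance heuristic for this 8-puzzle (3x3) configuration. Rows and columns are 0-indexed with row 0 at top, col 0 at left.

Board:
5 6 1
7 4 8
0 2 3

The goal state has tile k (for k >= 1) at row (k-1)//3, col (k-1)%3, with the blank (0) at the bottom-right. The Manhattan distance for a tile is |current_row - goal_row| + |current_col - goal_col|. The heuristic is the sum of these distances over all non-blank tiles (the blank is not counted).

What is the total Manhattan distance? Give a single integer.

Answer: 14

Derivation:
Tile 5: at (0,0), goal (1,1), distance |0-1|+|0-1| = 2
Tile 6: at (0,1), goal (1,2), distance |0-1|+|1-2| = 2
Tile 1: at (0,2), goal (0,0), distance |0-0|+|2-0| = 2
Tile 7: at (1,0), goal (2,0), distance |1-2|+|0-0| = 1
Tile 4: at (1,1), goal (1,0), distance |1-1|+|1-0| = 1
Tile 8: at (1,2), goal (2,1), distance |1-2|+|2-1| = 2
Tile 2: at (2,1), goal (0,1), distance |2-0|+|1-1| = 2
Tile 3: at (2,2), goal (0,2), distance |2-0|+|2-2| = 2
Sum: 2 + 2 + 2 + 1 + 1 + 2 + 2 + 2 = 14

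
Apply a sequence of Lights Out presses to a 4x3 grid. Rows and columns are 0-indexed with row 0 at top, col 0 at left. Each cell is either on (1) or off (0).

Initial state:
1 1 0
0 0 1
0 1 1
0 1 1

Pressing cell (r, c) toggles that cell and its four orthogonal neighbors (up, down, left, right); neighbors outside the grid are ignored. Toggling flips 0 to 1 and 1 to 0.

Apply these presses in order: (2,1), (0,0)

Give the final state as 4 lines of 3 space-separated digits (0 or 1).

Answer: 0 0 0
1 1 1
1 0 0
0 0 1

Derivation:
After press 1 at (2,1):
1 1 0
0 1 1
1 0 0
0 0 1

After press 2 at (0,0):
0 0 0
1 1 1
1 0 0
0 0 1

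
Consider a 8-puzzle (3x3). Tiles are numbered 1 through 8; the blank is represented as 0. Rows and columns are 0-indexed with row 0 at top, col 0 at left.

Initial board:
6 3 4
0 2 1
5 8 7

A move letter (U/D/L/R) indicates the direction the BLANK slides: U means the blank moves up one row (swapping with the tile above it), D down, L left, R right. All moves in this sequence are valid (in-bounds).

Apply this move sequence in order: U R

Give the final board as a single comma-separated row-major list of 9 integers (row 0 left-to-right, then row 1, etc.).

After move 1 (U):
0 3 4
6 2 1
5 8 7

After move 2 (R):
3 0 4
6 2 1
5 8 7

Answer: 3, 0, 4, 6, 2, 1, 5, 8, 7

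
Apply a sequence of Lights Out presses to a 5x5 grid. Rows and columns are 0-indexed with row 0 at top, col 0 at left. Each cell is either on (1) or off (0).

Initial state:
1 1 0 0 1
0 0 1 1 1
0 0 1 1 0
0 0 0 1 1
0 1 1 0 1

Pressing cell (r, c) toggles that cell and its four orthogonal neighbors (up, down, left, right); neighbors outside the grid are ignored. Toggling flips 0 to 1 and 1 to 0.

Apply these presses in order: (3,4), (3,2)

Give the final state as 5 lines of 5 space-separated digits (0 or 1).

After press 1 at (3,4):
1 1 0 0 1
0 0 1 1 1
0 0 1 1 1
0 0 0 0 0
0 1 1 0 0

After press 2 at (3,2):
1 1 0 0 1
0 0 1 1 1
0 0 0 1 1
0 1 1 1 0
0 1 0 0 0

Answer: 1 1 0 0 1
0 0 1 1 1
0 0 0 1 1
0 1 1 1 0
0 1 0 0 0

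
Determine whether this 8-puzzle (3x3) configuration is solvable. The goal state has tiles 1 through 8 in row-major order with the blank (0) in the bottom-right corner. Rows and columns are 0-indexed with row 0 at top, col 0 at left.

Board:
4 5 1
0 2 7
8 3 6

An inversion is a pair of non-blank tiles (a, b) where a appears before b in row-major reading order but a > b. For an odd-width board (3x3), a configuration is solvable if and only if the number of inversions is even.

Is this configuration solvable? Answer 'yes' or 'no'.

Answer: yes

Derivation:
Inversions (pairs i<j in row-major order where tile[i] > tile[j] > 0): 10
10 is even, so the puzzle is solvable.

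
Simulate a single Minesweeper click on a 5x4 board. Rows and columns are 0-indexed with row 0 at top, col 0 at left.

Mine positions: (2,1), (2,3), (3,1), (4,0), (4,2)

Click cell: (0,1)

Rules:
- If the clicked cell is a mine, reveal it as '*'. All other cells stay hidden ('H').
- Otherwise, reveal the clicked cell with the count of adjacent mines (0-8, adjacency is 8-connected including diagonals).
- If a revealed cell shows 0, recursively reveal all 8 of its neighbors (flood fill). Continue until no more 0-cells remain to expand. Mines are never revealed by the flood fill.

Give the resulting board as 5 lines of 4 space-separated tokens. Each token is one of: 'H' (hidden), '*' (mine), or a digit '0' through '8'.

0 0 0 0
1 1 2 1
H H H H
H H H H
H H H H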